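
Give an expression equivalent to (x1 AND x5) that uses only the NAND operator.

((x1 NAND x5) NAND (x1 NAND x5))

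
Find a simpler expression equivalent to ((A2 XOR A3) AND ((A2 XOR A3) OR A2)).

By absorption (E AND (E OR v) = E):
= (A2 XOR A3)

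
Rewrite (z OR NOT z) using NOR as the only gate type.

((z NOR (z NOR z)) NOR (z NOR (z NOR z)))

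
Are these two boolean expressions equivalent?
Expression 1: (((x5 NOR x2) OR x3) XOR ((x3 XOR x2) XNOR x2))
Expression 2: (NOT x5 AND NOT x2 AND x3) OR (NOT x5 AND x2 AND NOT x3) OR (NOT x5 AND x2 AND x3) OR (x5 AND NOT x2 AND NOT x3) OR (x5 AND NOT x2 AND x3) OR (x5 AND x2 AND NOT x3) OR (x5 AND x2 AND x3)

Yes, they are equivalent — the two output columns agree on all 8 assignments:
x5 | x2 | x3 | Expression 1 | Expression 2
------------------------------------------
0 | 0 | 0 | 0 | 0
0 | 0 | 1 | 1 | 1
0 | 1 | 0 | 1 | 1
0 | 1 | 1 | 1 | 1
1 | 0 | 0 | 1 | 1
1 | 0 | 1 | 1 | 1
1 | 1 | 0 | 1 | 1
1 | 1 | 1 | 1 | 1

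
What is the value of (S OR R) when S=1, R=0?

Substituting: (1 OR 0)
= 1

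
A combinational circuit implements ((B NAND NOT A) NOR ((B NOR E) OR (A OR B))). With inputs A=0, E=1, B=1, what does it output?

Substituting: ((1 NAND NOT 0) NOR ((1 NOR 1) OR (0 OR 1)))
= 0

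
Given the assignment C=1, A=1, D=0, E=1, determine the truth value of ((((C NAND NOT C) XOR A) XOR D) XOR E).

Substituting: ((((1 NAND NOT 1) XOR 1) XOR 0) XOR 1)
= 1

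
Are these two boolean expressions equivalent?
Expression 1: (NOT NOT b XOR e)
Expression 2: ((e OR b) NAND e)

No. Counterexample: with b=0, e=0, Expression 1 = 0 but Expression 2 = 1.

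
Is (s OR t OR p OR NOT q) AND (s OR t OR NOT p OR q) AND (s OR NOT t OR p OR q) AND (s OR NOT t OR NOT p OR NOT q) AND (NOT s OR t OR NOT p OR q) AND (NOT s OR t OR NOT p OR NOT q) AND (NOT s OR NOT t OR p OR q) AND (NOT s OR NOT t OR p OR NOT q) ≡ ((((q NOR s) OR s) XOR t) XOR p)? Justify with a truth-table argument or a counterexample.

Yes, they are equivalent — the two output columns agree on all 16 assignments:
s | t | p | q | Expression 1 | Expression 2
-------------------------------------------
0 | 0 | 0 | 0 | 1 | 1
0 | 0 | 0 | 1 | 0 | 0
0 | 0 | 1 | 0 | 0 | 0
0 | 0 | 1 | 1 | 1 | 1
0 | 1 | 0 | 0 | 0 | 0
0 | 1 | 0 | 1 | 1 | 1
0 | 1 | 1 | 0 | 1 | 1
0 | 1 | 1 | 1 | 0 | 0
1 | 0 | 0 | 0 | 1 | 1
1 | 0 | 0 | 1 | 1 | 1
1 | 0 | 1 | 0 | 0 | 0
1 | 0 | 1 | 1 | 0 | 0
1 | 1 | 0 | 0 | 0 | 0
1 | 1 | 0 | 1 | 0 | 0
1 | 1 | 1 | 0 | 1 | 1
1 | 1 | 1 | 1 | 1 | 1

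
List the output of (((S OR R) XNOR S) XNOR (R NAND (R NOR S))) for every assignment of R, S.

R | S | Output
--------------
0 | 0 | 1
0 | 1 | 1
1 | 0 | 0
1 | 1 | 1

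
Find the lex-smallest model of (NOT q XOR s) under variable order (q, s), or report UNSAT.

q=0, s=0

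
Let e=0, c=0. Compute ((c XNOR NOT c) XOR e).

Substituting: ((0 XNOR NOT 0) XOR 0)
= 0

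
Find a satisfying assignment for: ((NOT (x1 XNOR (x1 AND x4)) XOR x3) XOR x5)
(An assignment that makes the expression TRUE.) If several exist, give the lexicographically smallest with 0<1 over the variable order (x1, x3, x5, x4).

x1=0, x3=0, x5=1, x4=0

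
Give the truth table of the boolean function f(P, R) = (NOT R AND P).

P | R | Output
--------------
0 | 0 | 0
0 | 1 | 0
1 | 0 | 1
1 | 1 | 0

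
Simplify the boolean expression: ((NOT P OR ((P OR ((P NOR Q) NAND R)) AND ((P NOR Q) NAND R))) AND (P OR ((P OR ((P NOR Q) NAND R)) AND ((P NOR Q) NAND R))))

By distribution ((E OR v) AND (E OR NOT v) = E) then absorption (E AND (E OR v) = E):
= ((P NOR Q) NAND R)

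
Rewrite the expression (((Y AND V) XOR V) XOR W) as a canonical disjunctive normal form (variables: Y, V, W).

(NOT Y AND NOT V AND W) OR (NOT Y AND V AND NOT W) OR (Y AND NOT V AND W) OR (Y AND V AND W)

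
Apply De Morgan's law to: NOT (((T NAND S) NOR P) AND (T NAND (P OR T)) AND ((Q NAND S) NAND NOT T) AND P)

NOT ((T NAND S) NOR P) OR NOT (T NAND (P OR T)) OR NOT ((Q NAND S) NAND NOT T) OR NOT P
De Morgan's: NOT(AND of terms) = OR of negations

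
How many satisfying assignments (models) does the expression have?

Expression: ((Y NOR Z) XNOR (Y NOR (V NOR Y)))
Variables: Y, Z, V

Satisfying assignments: (0,0,1), (0,1,0), (1,0,0), (1,0,1), (1,1,0), (1,1,1)
Count: 6 out of 8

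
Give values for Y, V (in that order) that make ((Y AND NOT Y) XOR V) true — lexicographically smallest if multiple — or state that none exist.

Y=0, V=1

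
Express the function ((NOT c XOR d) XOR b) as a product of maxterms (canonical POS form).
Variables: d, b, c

ΠM(1, 2, 4, 7) = (d OR b OR NOT c) AND (d OR NOT b OR c) AND (NOT d OR b OR c) AND (NOT d OR NOT b OR NOT c)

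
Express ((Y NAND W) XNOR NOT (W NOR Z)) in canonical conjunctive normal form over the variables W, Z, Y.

(W OR Z OR Y) AND (W OR Z OR NOT Y) AND (NOT W OR Z OR NOT Y) AND (NOT W OR NOT Z OR NOT Y)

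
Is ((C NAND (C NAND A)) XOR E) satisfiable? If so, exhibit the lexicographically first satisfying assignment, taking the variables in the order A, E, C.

A=0, E=0, C=0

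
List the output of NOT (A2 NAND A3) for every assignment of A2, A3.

A2 | A3 | Output
----------------
0 | 0 | 0
0 | 1 | 0
1 | 0 | 0
1 | 1 | 1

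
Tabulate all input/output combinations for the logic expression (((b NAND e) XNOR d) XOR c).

e | d | b | c | Output
----------------------
0 | 0 | 0 | 0 | 0
0 | 0 | 0 | 1 | 1
0 | 0 | 1 | 0 | 0
0 | 0 | 1 | 1 | 1
0 | 1 | 0 | 0 | 1
0 | 1 | 0 | 1 | 0
0 | 1 | 1 | 0 | 1
0 | 1 | 1 | 1 | 0
1 | 0 | 0 | 0 | 0
1 | 0 | 0 | 1 | 1
1 | 0 | 1 | 0 | 1
1 | 0 | 1 | 1 | 0
1 | 1 | 0 | 0 | 1
1 | 1 | 0 | 1 | 0
1 | 1 | 1 | 0 | 0
1 | 1 | 1 | 1 | 1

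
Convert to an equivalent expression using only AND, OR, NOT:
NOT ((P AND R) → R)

(P AND R) AND NOT R
(Negated implication: NOT(A → B) = A AND NOT B)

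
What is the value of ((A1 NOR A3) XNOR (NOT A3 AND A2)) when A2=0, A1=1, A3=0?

Substituting: ((1 NOR 0) XNOR (NOT 0 AND 0))
= 1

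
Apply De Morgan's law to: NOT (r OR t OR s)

NOT r AND NOT t AND NOT s
De Morgan's: NOT(OR of terms) = AND of negations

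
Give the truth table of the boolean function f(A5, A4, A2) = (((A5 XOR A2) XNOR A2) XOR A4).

A5 | A4 | A2 | Output
---------------------
0 | 0 | 0 | 1
0 | 0 | 1 | 1
0 | 1 | 0 | 0
0 | 1 | 1 | 0
1 | 0 | 0 | 0
1 | 0 | 1 | 0
1 | 1 | 0 | 1
1 | 1 | 1 | 1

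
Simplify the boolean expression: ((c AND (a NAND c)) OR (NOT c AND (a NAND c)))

By distribution ((E AND v) OR (E AND NOT v) = E):
= (a NAND c)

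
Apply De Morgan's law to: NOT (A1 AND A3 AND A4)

NOT A1 OR NOT A3 OR NOT A4
De Morgan's: NOT(AND of terms) = OR of negations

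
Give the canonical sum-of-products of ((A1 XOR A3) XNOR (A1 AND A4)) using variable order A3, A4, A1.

Σm(0, 2, 3, 5) = (NOT A3 AND NOT A4 AND NOT A1) OR (NOT A3 AND A4 AND NOT A1) OR (NOT A3 AND A4 AND A1) OR (A3 AND NOT A4 AND A1)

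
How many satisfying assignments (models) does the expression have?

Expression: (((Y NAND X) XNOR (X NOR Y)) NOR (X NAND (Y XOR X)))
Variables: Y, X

Satisfying assignments: (0,1)
Count: 1 out of 4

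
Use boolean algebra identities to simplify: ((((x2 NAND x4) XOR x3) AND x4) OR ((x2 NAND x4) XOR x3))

By absorption (E OR (E AND v) = E):
= ((x2 NAND x4) XOR x3)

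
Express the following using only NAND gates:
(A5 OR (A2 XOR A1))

((A5 NAND A5) NAND (((A2 NAND (A2 NAND A1)) NAND (A1 NAND (A2 NAND A1))) NAND ((A2 NAND (A2 NAND A1)) NAND (A1 NAND (A2 NAND A1)))))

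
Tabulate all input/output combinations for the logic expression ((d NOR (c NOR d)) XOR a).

c | a | d | Output
------------------
0 | 0 | 0 | 0
0 | 0 | 1 | 0
0 | 1 | 0 | 1
0 | 1 | 1 | 1
1 | 0 | 0 | 1
1 | 0 | 1 | 0
1 | 1 | 0 | 0
1 | 1 | 1 | 1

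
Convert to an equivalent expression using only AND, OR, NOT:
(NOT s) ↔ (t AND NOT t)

((NOT s) AND (t AND NOT t)) OR (s AND NOT (t AND NOT t))
(Biconditional = both true or both false)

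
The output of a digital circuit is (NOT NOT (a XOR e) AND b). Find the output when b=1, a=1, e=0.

Substituting: (NOT NOT (1 XOR 0) AND 1)
= 1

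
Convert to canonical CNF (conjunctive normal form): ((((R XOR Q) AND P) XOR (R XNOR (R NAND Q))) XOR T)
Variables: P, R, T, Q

(P OR R OR T OR Q) AND (P OR R OR T OR NOT Q) AND (P OR NOT R OR T OR NOT Q) AND (P OR NOT R OR NOT T OR Q) AND (NOT P OR R OR T OR Q) AND (NOT P OR R OR NOT T OR NOT Q) AND (NOT P OR NOT R OR T OR Q) AND (NOT P OR NOT R OR T OR NOT Q)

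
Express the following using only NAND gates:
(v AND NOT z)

((v NAND (z NAND z)) NAND (v NAND (z NAND z)))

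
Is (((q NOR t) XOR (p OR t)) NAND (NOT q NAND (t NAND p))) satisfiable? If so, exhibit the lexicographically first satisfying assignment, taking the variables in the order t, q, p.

t=0, q=0, p=0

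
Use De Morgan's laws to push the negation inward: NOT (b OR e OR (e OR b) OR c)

NOT b AND NOT e AND NOT (e OR b) AND NOT c
De Morgan's: NOT(OR of terms) = AND of negations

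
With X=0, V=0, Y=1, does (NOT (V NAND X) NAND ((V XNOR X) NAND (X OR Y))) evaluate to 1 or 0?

Substituting: (NOT (0 NAND 0) NAND ((0 XNOR 0) NAND (0 OR 1)))
= 1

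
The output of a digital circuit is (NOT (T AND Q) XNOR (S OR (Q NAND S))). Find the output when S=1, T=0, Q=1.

Substituting: (NOT (0 AND 1) XNOR (1 OR (1 NAND 1)))
= 1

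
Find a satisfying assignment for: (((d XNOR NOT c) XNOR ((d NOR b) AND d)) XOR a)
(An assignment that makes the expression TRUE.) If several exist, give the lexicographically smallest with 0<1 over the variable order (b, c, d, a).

b=0, c=0, d=0, a=0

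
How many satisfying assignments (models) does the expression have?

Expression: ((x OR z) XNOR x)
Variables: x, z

Satisfying assignments: (0,0), (1,0), (1,1)
Count: 3 out of 4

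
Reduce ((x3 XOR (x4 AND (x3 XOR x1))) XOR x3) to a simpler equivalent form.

By XOR self-cancellation ((E XOR v) XOR v = E):
= (x4 AND (x3 XOR x1))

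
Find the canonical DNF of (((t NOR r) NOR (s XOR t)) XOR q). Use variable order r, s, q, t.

(NOT r AND NOT s AND q AND NOT t) OR (NOT r AND NOT s AND q AND t) OR (NOT r AND s AND NOT q AND t) OR (NOT r AND s AND q AND NOT t) OR (r AND NOT s AND NOT q AND NOT t) OR (r AND NOT s AND q AND t) OR (r AND s AND NOT q AND t) OR (r AND s AND q AND NOT t)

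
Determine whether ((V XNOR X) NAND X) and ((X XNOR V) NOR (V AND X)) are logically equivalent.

No. Counterexample: with V=0, X=0, Expression 1 = 1 but Expression 2 = 0.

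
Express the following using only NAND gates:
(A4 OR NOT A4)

((A4 NAND A4) NAND ((A4 NAND A4) NAND (A4 NAND A4)))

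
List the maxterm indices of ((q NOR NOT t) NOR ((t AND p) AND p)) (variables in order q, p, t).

ΠM(1, 3, 7) = (q OR p OR NOT t) AND (q OR NOT p OR NOT t) AND (NOT q OR NOT p OR NOT t)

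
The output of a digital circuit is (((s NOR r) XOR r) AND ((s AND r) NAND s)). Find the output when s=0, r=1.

Substituting: (((0 NOR 1) XOR 1) AND ((0 AND 1) NAND 0))
= 1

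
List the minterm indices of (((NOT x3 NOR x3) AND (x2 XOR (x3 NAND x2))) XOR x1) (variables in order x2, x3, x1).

Σm(1, 3, 5, 7) = (NOT x2 AND NOT x3 AND x1) OR (NOT x2 AND x3 AND x1) OR (x2 AND NOT x3 AND x1) OR (x2 AND x3 AND x1)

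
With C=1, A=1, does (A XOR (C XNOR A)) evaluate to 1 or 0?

Substituting: (1 XOR (1 XNOR 1))
= 0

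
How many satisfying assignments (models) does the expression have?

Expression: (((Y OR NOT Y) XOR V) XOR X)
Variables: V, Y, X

Satisfying assignments: (0,0,0), (0,1,0), (1,0,1), (1,1,1)
Count: 4 out of 8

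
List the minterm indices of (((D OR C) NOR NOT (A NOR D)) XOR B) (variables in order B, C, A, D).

Σm(0, 9, 10, 11, 12, 13, 14, 15) = (NOT B AND NOT C AND NOT A AND NOT D) OR (B AND NOT C AND NOT A AND D) OR (B AND NOT C AND A AND NOT D) OR (B AND NOT C AND A AND D) OR (B AND C AND NOT A AND NOT D) OR (B AND C AND NOT A AND D) OR (B AND C AND A AND NOT D) OR (B AND C AND A AND D)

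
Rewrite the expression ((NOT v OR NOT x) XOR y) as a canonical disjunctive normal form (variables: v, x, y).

(NOT v AND NOT x AND NOT y) OR (NOT v AND x AND NOT y) OR (v AND NOT x AND NOT y) OR (v AND x AND y)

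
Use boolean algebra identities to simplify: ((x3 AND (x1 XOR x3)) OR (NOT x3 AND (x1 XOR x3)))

By distribution ((E AND v) OR (E AND NOT v) = E):
= (x1 XOR x3)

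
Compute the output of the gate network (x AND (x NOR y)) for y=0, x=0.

Substituting: (0 AND (0 NOR 0))
= 0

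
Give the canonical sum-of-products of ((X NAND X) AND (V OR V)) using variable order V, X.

Σm(2) = (V AND NOT X)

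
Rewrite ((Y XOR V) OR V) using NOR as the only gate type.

((((((Y NOR V) NOR (Y NOR V)) NOR ((Y NOR V) NOR (Y NOR V))) NOR ((((Y NOR Y) NOR (V NOR V)) NOR ((Y NOR Y) NOR (V NOR V))) NOR (((Y NOR Y) NOR (V NOR V)) NOR ((Y NOR Y) NOR (V NOR V))))) NOR V) NOR (((((Y NOR V) NOR (Y NOR V)) NOR ((Y NOR V) NOR (Y NOR V))) NOR ((((Y NOR Y) NOR (V NOR V)) NOR ((Y NOR Y) NOR (V NOR V))) NOR (((Y NOR Y) NOR (V NOR V)) NOR ((Y NOR Y) NOR (V NOR V))))) NOR V))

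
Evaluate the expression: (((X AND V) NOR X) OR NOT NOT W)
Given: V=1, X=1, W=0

Substituting: (((1 AND 1) NOR 1) OR NOT NOT 0)
= 0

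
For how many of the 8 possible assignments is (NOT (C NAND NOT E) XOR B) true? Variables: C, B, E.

Satisfying assignments: (0,1,0), (0,1,1), (1,0,0), (1,1,1)
Count: 4 out of 8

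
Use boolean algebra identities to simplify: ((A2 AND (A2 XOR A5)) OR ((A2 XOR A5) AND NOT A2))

By distribution ((E AND v) OR (E AND NOT v) = E):
= (A2 XOR A5)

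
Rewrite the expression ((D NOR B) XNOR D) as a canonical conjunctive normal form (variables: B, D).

(B OR D) AND (B OR NOT D) AND (NOT B OR NOT D)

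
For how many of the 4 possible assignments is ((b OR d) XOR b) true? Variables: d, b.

Satisfying assignments: (1,0)
Count: 1 out of 4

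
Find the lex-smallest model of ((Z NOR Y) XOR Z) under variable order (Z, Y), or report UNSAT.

Z=0, Y=0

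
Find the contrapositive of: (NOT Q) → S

Contrapositive: NOT S → Q
Note: A statement and its contrapositive are logically equivalent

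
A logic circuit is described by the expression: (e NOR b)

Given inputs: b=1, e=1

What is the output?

Substituting: (1 NOR 1)
= 0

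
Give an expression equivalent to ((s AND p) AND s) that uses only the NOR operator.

((((s NOR s) NOR (p NOR p)) NOR ((s NOR s) NOR (p NOR p))) NOR (s NOR s))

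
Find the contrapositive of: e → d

Contrapositive: NOT d → NOT e
Note: A statement and its contrapositive are logically equivalent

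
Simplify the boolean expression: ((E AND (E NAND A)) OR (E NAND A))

By absorption (E OR (E AND v) = E):
= (E NAND A)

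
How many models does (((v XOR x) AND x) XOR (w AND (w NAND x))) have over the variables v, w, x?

Satisfying assignments: (0,0,1), (0,1,0), (0,1,1), (1,1,0)
Count: 4 out of 8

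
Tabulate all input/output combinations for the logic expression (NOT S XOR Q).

Q | S | Output
--------------
0 | 0 | 1
0 | 1 | 0
1 | 0 | 0
1 | 1 | 1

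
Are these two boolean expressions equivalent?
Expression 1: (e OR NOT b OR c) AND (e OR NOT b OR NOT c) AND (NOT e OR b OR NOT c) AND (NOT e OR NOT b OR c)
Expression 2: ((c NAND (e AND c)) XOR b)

Yes, they are equivalent — the two output columns agree on all 8 assignments:
e | b | c | Expression 1 | Expression 2
---------------------------------------
0 | 0 | 0 | 1 | 1
0 | 0 | 1 | 1 | 1
0 | 1 | 0 | 0 | 0
0 | 1 | 1 | 0 | 0
1 | 0 | 0 | 1 | 1
1 | 0 | 1 | 0 | 0
1 | 1 | 0 | 0 | 0
1 | 1 | 1 | 1 | 1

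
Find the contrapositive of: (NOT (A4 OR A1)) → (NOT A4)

Contrapositive: A4 → (A4 OR A1)
Note: A statement and its contrapositive are logically equivalent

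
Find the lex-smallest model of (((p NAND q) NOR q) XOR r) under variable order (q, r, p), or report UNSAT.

q=0, r=1, p=0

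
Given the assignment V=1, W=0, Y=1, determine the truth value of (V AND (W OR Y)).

Substituting: (1 AND (0 OR 1))
= 1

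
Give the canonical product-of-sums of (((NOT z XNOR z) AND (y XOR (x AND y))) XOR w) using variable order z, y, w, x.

ΠM(0, 1, 4, 5, 8, 9, 12, 13) = (z OR y OR w OR x) AND (z OR y OR w OR NOT x) AND (z OR NOT y OR w OR x) AND (z OR NOT y OR w OR NOT x) AND (NOT z OR y OR w OR x) AND (NOT z OR y OR w OR NOT x) AND (NOT z OR NOT y OR w OR x) AND (NOT z OR NOT y OR w OR NOT x)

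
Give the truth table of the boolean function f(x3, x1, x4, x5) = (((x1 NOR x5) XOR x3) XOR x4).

x3 | x1 | x4 | x5 | Output
--------------------------
0 | 0 | 0 | 0 | 1
0 | 0 | 0 | 1 | 0
0 | 0 | 1 | 0 | 0
0 | 0 | 1 | 1 | 1
0 | 1 | 0 | 0 | 0
0 | 1 | 0 | 1 | 0
0 | 1 | 1 | 0 | 1
0 | 1 | 1 | 1 | 1
1 | 0 | 0 | 0 | 0
1 | 0 | 0 | 1 | 1
1 | 0 | 1 | 0 | 1
1 | 0 | 1 | 1 | 0
1 | 1 | 0 | 0 | 1
1 | 1 | 0 | 1 | 1
1 | 1 | 1 | 0 | 0
1 | 1 | 1 | 1 | 0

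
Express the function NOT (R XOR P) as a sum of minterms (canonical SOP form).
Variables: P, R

Σm(0, 3) = (NOT P AND NOT R) OR (P AND R)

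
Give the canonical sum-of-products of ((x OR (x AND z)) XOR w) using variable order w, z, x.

Σm(1, 3, 4, 6) = (NOT w AND NOT z AND x) OR (NOT w AND z AND x) OR (w AND NOT z AND NOT x) OR (w AND z AND NOT x)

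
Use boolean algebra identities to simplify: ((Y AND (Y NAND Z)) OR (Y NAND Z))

By absorption (E OR (E AND v) = E):
= (Y NAND Z)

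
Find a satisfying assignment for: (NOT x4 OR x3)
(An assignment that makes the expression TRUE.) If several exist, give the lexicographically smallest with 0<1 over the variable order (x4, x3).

x4=0, x3=0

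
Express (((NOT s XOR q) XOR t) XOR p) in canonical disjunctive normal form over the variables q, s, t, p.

(NOT q AND NOT s AND NOT t AND NOT p) OR (NOT q AND NOT s AND t AND p) OR (NOT q AND s AND NOT t AND p) OR (NOT q AND s AND t AND NOT p) OR (q AND NOT s AND NOT t AND p) OR (q AND NOT s AND t AND NOT p) OR (q AND s AND NOT t AND NOT p) OR (q AND s AND t AND p)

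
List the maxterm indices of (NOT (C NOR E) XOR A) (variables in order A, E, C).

ΠM(0, 5, 6, 7) = (A OR E OR C) AND (NOT A OR E OR NOT C) AND (NOT A OR NOT E OR C) AND (NOT A OR NOT E OR NOT C)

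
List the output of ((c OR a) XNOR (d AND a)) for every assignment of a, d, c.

a | d | c | Output
------------------
0 | 0 | 0 | 1
0 | 0 | 1 | 0
0 | 1 | 0 | 1
0 | 1 | 1 | 0
1 | 0 | 0 | 0
1 | 0 | 1 | 0
1 | 1 | 0 | 1
1 | 1 | 1 | 1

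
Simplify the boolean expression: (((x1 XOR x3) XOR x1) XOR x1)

By XOR self-cancellation ((E XOR v) XOR v = E):
= (x1 XOR x3)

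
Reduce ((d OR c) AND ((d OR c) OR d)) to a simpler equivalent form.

By absorption (E AND (E OR v) = E):
= (d OR c)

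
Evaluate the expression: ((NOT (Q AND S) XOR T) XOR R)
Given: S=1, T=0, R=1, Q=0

Substituting: ((NOT (0 AND 1) XOR 0) XOR 1)
= 0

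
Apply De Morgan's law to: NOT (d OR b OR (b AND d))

NOT d AND NOT b AND NOT (b AND d)
De Morgan's: NOT(OR of terms) = AND of negations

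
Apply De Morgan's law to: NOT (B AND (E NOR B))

NOT B OR NOT (E NOR B)
De Morgan's: NOT(AND of terms) = OR of negations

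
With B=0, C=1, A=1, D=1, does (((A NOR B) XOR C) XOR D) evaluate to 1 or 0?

Substituting: (((1 NOR 0) XOR 1) XOR 1)
= 0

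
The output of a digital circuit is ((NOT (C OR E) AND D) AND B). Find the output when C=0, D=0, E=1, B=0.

Substituting: ((NOT (0 OR 1) AND 0) AND 0)
= 0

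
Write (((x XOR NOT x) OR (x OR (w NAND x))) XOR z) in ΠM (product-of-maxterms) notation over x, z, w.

ΠM(2, 3, 6, 7) = (x OR NOT z OR w) AND (x OR NOT z OR NOT w) AND (NOT x OR NOT z OR w) AND (NOT x OR NOT z OR NOT w)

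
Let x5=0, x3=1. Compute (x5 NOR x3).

Substituting: (0 NOR 1)
= 0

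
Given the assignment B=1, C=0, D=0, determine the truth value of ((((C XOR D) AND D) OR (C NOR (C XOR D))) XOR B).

Substituting: ((((0 XOR 0) AND 0) OR (0 NOR (0 XOR 0))) XOR 1)
= 0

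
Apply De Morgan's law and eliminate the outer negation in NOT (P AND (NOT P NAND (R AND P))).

NOT P OR NOT (NOT P NAND (R AND P))
De Morgan's: NOT(AND of terms) = OR of negations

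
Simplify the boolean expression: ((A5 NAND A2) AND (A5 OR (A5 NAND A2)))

By absorption (E AND (E OR v) = E):
= (A5 NAND A2)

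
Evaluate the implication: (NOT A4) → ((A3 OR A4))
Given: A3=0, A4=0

Antecedent (NOT A4) = 1; consequent ((A3 OR A4)) = 0.
1 → 0 = 0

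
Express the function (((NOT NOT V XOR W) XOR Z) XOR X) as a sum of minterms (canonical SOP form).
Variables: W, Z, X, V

Σm(1, 2, 4, 7, 8, 11, 13, 14) = (NOT W AND NOT Z AND NOT X AND V) OR (NOT W AND NOT Z AND X AND NOT V) OR (NOT W AND Z AND NOT X AND NOT V) OR (NOT W AND Z AND X AND V) OR (W AND NOT Z AND NOT X AND NOT V) OR (W AND NOT Z AND X AND V) OR (W AND Z AND NOT X AND V) OR (W AND Z AND X AND NOT V)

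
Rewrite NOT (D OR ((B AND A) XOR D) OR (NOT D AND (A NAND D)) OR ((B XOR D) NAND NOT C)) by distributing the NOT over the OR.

NOT D AND NOT ((B AND A) XOR D) AND NOT (NOT D AND (A NAND D)) AND NOT ((B XOR D) NAND NOT C)
De Morgan's: NOT(OR of terms) = AND of negations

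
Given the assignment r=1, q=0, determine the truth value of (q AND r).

Substituting: (0 AND 1)
= 0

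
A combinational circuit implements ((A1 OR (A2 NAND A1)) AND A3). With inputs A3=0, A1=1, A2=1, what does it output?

Substituting: ((1 OR (1 NAND 1)) AND 0)
= 0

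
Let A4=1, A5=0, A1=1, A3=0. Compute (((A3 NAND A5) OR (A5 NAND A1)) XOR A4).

Substituting: (((0 NAND 0) OR (0 NAND 1)) XOR 1)
= 0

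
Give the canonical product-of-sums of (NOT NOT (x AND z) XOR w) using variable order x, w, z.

ΠM(0, 1, 4, 7) = (x OR w OR z) AND (x OR w OR NOT z) AND (NOT x OR w OR z) AND (NOT x OR NOT w OR NOT z)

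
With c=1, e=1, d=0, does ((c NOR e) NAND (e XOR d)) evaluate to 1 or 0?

Substituting: ((1 NOR 1) NAND (1 XOR 0))
= 1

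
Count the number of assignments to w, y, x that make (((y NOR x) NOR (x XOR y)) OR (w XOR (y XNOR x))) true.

Satisfying assignments: (0,0,0), (0,1,1), (1,0,1), (1,1,0), (1,1,1)
Count: 5 out of 8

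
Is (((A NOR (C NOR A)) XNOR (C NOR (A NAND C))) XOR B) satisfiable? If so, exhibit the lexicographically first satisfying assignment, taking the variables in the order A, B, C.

A=0, B=0, C=0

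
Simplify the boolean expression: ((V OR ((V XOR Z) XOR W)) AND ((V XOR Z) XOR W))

By absorption (E AND (E OR v) = E):
= ((V XOR Z) XOR W)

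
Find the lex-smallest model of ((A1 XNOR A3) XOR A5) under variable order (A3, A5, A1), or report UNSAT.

A3=0, A5=0, A1=0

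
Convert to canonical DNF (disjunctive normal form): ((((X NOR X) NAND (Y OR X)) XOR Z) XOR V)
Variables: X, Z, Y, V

(NOT X AND NOT Z AND NOT Y AND NOT V) OR (NOT X AND NOT Z AND Y AND V) OR (NOT X AND Z AND NOT Y AND V) OR (NOT X AND Z AND Y AND NOT V) OR (X AND NOT Z AND NOT Y AND NOT V) OR (X AND NOT Z AND Y AND NOT V) OR (X AND Z AND NOT Y AND V) OR (X AND Z AND Y AND V)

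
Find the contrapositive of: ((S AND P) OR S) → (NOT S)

Contrapositive: S → NOT ((S AND P) OR S)
Note: A statement and its contrapositive are logically equivalent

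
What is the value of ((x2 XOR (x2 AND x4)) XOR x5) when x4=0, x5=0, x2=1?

Substituting: ((1 XOR (1 AND 0)) XOR 0)
= 1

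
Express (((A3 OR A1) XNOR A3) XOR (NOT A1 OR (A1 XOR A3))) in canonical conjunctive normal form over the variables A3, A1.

(A3 OR A1) AND (NOT A3 OR A1)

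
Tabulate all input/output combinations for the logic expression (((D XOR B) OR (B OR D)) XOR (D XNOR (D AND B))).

D | B | Output
--------------
0 | 0 | 1
0 | 1 | 0
1 | 0 | 1
1 | 1 | 0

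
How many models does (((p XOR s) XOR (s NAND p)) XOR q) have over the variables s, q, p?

Satisfying assignments: (0,0,0), (0,1,1), (1,1,0), (1,1,1)
Count: 4 out of 8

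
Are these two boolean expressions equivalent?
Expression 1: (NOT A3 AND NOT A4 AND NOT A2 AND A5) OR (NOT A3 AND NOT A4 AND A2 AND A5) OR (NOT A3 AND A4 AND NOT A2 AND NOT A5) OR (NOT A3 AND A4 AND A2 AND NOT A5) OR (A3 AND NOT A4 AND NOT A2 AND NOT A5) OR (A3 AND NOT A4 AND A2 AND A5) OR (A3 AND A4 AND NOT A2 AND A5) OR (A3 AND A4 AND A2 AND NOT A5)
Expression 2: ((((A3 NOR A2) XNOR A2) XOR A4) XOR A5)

Yes, they are equivalent — the two output columns agree on all 16 assignments:
A3 | A4 | A2 | A5 | Expression 1 | Expression 2
-----------------------------------------------
0 | 0 | 0 | 0 | 0 | 0
0 | 0 | 0 | 1 | 1 | 1
0 | 0 | 1 | 0 | 0 | 0
0 | 0 | 1 | 1 | 1 | 1
0 | 1 | 0 | 0 | 1 | 1
0 | 1 | 0 | 1 | 0 | 0
0 | 1 | 1 | 0 | 1 | 1
0 | 1 | 1 | 1 | 0 | 0
1 | 0 | 0 | 0 | 1 | 1
1 | 0 | 0 | 1 | 0 | 0
1 | 0 | 1 | 0 | 0 | 0
1 | 0 | 1 | 1 | 1 | 1
1 | 1 | 0 | 0 | 0 | 0
1 | 1 | 0 | 1 | 1 | 1
1 | 1 | 1 | 0 | 1 | 1
1 | 1 | 1 | 1 | 0 | 0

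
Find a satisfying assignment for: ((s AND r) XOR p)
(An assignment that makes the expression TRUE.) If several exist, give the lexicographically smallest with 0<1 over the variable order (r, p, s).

r=0, p=1, s=0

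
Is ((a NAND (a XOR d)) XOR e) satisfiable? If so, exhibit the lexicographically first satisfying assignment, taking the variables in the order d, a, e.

d=0, a=0, e=0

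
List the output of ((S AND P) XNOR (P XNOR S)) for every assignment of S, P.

S | P | Output
--------------
0 | 0 | 0
0 | 1 | 1
1 | 0 | 1
1 | 1 | 1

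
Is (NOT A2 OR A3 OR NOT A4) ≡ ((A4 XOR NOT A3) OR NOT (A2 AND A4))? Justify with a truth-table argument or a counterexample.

Yes, they are equivalent — the two output columns agree on all 8 assignments:
A2 | A3 | A4 | Expression 1 | Expression 2
------------------------------------------
0 | 0 | 0 | 1 | 1
0 | 0 | 1 | 1 | 1
0 | 1 | 0 | 1 | 1
0 | 1 | 1 | 1 | 1
1 | 0 | 0 | 1 | 1
1 | 0 | 1 | 0 | 0
1 | 1 | 0 | 1 | 1
1 | 1 | 1 | 1 | 1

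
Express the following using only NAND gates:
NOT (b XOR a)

(((b NAND (b NAND a)) NAND (a NAND (b NAND a))) NAND ((b NAND (b NAND a)) NAND (a NAND (b NAND a))))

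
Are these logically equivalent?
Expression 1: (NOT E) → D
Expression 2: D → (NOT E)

No, Converse is not equivalent to original (counterexample: E=0, D=0)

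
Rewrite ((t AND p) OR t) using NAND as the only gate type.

((((t NAND p) NAND (t NAND p)) NAND ((t NAND p) NAND (t NAND p))) NAND (t NAND t))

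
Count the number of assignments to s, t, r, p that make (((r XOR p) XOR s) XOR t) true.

Satisfying assignments: (0,0,0,1), (0,0,1,0), (0,1,0,0), (0,1,1,1), (1,0,0,0), (1,0,1,1), (1,1,0,1), (1,1,1,0)
Count: 8 out of 16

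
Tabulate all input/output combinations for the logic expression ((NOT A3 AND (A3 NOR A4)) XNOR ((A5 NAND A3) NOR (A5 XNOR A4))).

A5 | A3 | A4 | Output
---------------------
0 | 0 | 0 | 0
0 | 0 | 1 | 1
0 | 1 | 0 | 1
0 | 1 | 1 | 1
1 | 0 | 0 | 0
1 | 0 | 1 | 1
1 | 1 | 0 | 0
1 | 1 | 1 | 1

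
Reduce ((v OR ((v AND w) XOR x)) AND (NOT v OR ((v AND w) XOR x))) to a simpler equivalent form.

By distribution ((E OR v) AND (E OR NOT v) = E):
= ((v AND w) XOR x)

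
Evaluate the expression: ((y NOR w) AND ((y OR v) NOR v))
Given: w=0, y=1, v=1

Substituting: ((1 NOR 0) AND ((1 OR 1) NOR 1))
= 0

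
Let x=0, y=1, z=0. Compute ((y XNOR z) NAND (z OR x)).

Substituting: ((1 XNOR 0) NAND (0 OR 0))
= 1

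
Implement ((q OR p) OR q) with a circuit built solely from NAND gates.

((((q NAND q) NAND (p NAND p)) NAND ((q NAND q) NAND (p NAND p))) NAND (q NAND q))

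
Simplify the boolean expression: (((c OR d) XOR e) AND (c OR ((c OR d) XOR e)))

By absorption (E AND (E OR v) = E):
= ((c OR d) XOR e)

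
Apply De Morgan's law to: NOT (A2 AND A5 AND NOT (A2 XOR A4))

NOT A2 OR NOT A5 OR (A2 XOR A4)
De Morgan's: NOT(AND of terms) = OR of negations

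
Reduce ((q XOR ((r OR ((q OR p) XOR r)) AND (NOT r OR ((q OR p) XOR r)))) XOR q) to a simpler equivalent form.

By XOR self-cancellation ((E XOR v) XOR v = E) then distribution ((E OR v) AND (E OR NOT v) = E):
= ((q OR p) XOR r)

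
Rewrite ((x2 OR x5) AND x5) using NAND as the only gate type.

((((x2 NAND x2) NAND (x5 NAND x5)) NAND x5) NAND (((x2 NAND x2) NAND (x5 NAND x5)) NAND x5))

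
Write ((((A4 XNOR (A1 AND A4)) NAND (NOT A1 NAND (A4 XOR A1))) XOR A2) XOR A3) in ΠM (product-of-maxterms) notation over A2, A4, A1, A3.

ΠM(0, 2, 5, 6, 9, 11, 12, 15) = (A2 OR A4 OR A1 OR A3) AND (A2 OR A4 OR NOT A1 OR A3) AND (A2 OR NOT A4 OR A1 OR NOT A3) AND (A2 OR NOT A4 OR NOT A1 OR A3) AND (NOT A2 OR A4 OR A1 OR NOT A3) AND (NOT A2 OR A4 OR NOT A1 OR NOT A3) AND (NOT A2 OR NOT A4 OR A1 OR A3) AND (NOT A2 OR NOT A4 OR NOT A1 OR NOT A3)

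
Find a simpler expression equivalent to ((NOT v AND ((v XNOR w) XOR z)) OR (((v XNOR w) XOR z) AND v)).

By distribution ((E AND v) OR (E AND NOT v) = E):
= ((v XNOR w) XOR z)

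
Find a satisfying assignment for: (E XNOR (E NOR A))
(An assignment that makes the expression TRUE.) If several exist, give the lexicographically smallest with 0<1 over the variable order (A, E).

A=1, E=0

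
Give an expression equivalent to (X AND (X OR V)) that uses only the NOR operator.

((X NOR X) NOR (((X NOR V) NOR (X NOR V)) NOR ((X NOR V) NOR (X NOR V))))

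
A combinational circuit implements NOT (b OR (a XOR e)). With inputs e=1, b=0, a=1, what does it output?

Substituting: NOT (0 OR (1 XOR 1))
= 1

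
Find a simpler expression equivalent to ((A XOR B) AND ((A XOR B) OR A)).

By absorption (E AND (E OR v) = E):
= (A XOR B)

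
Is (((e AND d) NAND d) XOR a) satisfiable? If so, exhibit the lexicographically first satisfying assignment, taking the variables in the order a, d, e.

a=0, d=0, e=0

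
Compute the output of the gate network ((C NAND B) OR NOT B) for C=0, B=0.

Substituting: ((0 NAND 0) OR NOT 0)
= 1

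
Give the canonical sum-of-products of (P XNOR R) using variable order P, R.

Σm(0, 3) = (NOT P AND NOT R) OR (P AND R)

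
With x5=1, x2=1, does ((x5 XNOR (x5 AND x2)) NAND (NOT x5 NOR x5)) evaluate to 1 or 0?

Substituting: ((1 XNOR (1 AND 1)) NAND (NOT 1 NOR 1))
= 1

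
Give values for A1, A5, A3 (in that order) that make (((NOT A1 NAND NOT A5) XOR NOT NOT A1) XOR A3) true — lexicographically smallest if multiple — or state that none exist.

A1=0, A5=0, A3=1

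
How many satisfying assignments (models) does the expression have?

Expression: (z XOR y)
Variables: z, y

Satisfying assignments: (0,1), (1,0)
Count: 2 out of 4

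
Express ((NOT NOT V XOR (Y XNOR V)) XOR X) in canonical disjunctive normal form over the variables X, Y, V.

(NOT X AND NOT Y AND NOT V) OR (NOT X AND NOT Y AND V) OR (X AND Y AND NOT V) OR (X AND Y AND V)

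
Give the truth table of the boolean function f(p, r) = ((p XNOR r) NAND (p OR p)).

p | r | Output
--------------
0 | 0 | 1
0 | 1 | 1
1 | 0 | 1
1 | 1 | 0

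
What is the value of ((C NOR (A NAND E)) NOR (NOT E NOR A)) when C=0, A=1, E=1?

Substituting: ((0 NOR (1 NAND 1)) NOR (NOT 1 NOR 1))
= 0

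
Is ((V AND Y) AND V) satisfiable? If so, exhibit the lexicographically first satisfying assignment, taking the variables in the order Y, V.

Y=1, V=1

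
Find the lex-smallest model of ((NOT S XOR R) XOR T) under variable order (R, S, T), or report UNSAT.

R=0, S=0, T=0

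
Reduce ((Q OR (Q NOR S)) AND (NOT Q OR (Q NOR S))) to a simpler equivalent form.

By distribution ((E OR v) AND (E OR NOT v) = E):
= (Q NOR S)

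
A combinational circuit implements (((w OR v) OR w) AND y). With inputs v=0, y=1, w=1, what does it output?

Substituting: (((1 OR 0) OR 1) AND 1)
= 1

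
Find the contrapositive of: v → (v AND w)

Contrapositive: NOT (v AND w) → NOT v
Note: A statement and its contrapositive are logically equivalent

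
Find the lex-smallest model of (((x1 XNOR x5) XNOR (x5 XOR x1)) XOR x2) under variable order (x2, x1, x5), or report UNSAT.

x2=1, x1=0, x5=0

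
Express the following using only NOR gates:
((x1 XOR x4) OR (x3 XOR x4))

((((((x1 NOR x4) NOR (x1 NOR x4)) NOR ((x1 NOR x4) NOR (x1 NOR x4))) NOR ((((x1 NOR x1) NOR (x4 NOR x4)) NOR ((x1 NOR x1) NOR (x4 NOR x4))) NOR (((x1 NOR x1) NOR (x4 NOR x4)) NOR ((x1 NOR x1) NOR (x4 NOR x4))))) NOR ((((x3 NOR x4) NOR (x3 NOR x4)) NOR ((x3 NOR x4) NOR (x3 NOR x4))) NOR ((((x3 NOR x3) NOR (x4 NOR x4)) NOR ((x3 NOR x3) NOR (x4 NOR x4))) NOR (((x3 NOR x3) NOR (x4 NOR x4)) NOR ((x3 NOR x3) NOR (x4 NOR x4)))))) NOR (((((x1 NOR x4) NOR (x1 NOR x4)) NOR ((x1 NOR x4) NOR (x1 NOR x4))) NOR ((((x1 NOR x1) NOR (x4 NOR x4)) NOR ((x1 NOR x1) NOR (x4 NOR x4))) NOR (((x1 NOR x1) NOR (x4 NOR x4)) NOR ((x1 NOR x1) NOR (x4 NOR x4))))) NOR ((((x3 NOR x4) NOR (x3 NOR x4)) NOR ((x3 NOR x4) NOR (x3 NOR x4))) NOR ((((x3 NOR x3) NOR (x4 NOR x4)) NOR ((x3 NOR x3) NOR (x4 NOR x4))) NOR (((x3 NOR x3) NOR (x4 NOR x4)) NOR ((x3 NOR x3) NOR (x4 NOR x4)))))))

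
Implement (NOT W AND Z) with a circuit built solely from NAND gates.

(((W NAND W) NAND Z) NAND ((W NAND W) NAND Z))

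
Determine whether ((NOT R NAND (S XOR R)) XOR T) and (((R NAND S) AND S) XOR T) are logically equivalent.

No. Counterexample: with R=0, T=0, S=0, Expression 1 = 1 but Expression 2 = 0.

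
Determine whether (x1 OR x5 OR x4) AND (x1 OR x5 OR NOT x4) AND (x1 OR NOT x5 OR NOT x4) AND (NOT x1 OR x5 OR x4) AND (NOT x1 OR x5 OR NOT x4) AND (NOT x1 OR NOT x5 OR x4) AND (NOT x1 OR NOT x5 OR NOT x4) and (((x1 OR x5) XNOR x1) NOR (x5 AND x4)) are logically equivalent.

Yes, they are equivalent — the two output columns agree on all 8 assignments:
x1 | x5 | x4 | Expression 1 | Expression 2
------------------------------------------
0 | 0 | 0 | 0 | 0
0 | 0 | 1 | 0 | 0
0 | 1 | 0 | 1 | 1
0 | 1 | 1 | 0 | 0
1 | 0 | 0 | 0 | 0
1 | 0 | 1 | 0 | 0
1 | 1 | 0 | 0 | 0
1 | 1 | 1 | 0 | 0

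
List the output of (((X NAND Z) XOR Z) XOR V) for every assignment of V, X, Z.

V | X | Z | Output
------------------
0 | 0 | 0 | 1
0 | 0 | 1 | 0
0 | 1 | 0 | 1
0 | 1 | 1 | 1
1 | 0 | 0 | 0
1 | 0 | 1 | 1
1 | 1 | 0 | 0
1 | 1 | 1 | 0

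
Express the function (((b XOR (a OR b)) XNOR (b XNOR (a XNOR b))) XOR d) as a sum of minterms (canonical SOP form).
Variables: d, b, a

Σm(0, 1, 2, 7) = (NOT d AND NOT b AND NOT a) OR (NOT d AND NOT b AND a) OR (NOT d AND b AND NOT a) OR (d AND b AND a)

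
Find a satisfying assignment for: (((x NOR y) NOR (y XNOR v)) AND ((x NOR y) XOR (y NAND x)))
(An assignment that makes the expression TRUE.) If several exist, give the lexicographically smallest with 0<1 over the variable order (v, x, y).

v=0, x=0, y=1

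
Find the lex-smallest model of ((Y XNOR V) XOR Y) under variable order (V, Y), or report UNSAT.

V=0, Y=0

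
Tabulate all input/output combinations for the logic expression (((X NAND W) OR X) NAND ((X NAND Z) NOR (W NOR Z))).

W | Z | X | Output
------------------
0 | 0 | 0 | 1
0 | 0 | 1 | 1
0 | 1 | 0 | 1
0 | 1 | 1 | 0
1 | 0 | 0 | 1
1 | 0 | 1 | 1
1 | 1 | 0 | 1
1 | 1 | 1 | 0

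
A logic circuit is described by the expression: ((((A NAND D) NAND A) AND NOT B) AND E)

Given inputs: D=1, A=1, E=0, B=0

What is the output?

Substituting: ((((1 NAND 1) NAND 1) AND NOT 0) AND 0)
= 0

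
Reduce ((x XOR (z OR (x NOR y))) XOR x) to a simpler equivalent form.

By XOR self-cancellation ((E XOR v) XOR v = E):
= (z OR (x NOR y))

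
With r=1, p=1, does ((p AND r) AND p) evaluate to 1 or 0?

Substituting: ((1 AND 1) AND 1)
= 1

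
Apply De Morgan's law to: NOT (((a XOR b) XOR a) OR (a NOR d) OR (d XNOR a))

NOT ((a XOR b) XOR a) AND NOT (a NOR d) AND NOT (d XNOR a)
De Morgan's: NOT(OR of terms) = AND of negations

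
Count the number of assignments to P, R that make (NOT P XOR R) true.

Satisfying assignments: (0,0), (1,1)
Count: 2 out of 4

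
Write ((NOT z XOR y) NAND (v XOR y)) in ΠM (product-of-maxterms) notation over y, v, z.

ΠM(2, 5) = (y OR NOT v OR z) AND (NOT y OR v OR NOT z)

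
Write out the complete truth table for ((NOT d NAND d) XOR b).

d | b | Output
--------------
0 | 0 | 1
0 | 1 | 0
1 | 0 | 1
1 | 1 | 0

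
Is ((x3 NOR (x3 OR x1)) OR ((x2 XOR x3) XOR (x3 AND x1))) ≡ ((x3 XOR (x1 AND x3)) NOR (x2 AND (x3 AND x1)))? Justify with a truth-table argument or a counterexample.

No. Counterexample: with x1=0, x3=1, x2=0, Expression 1 = 1 but Expression 2 = 0.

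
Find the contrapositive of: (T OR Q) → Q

Contrapositive: NOT Q → NOT (T OR Q)
Note: A statement and its contrapositive are logically equivalent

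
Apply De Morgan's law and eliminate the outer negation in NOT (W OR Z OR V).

NOT W AND NOT Z AND NOT V
De Morgan's: NOT(OR of terms) = AND of negations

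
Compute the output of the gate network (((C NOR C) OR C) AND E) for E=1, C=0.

Substituting: (((0 NOR 0) OR 0) AND 1)
= 1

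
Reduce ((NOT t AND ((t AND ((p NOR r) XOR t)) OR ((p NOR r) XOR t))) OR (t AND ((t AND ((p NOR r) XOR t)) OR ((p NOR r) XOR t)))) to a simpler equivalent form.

By distribution ((E AND v) OR (E AND NOT v) = E) then absorption (E OR (E AND v) = E):
= ((p NOR r) XOR t)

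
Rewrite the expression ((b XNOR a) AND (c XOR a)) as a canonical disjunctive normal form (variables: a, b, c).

(NOT a AND NOT b AND c) OR (a AND b AND NOT c)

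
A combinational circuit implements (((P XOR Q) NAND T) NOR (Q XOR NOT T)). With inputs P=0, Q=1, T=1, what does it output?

Substituting: (((0 XOR 1) NAND 1) NOR (1 XOR NOT 1))
= 0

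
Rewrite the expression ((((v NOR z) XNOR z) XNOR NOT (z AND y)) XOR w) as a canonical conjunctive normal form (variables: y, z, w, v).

(y OR z OR w OR v) AND (y OR z OR NOT w OR NOT v) AND (y OR NOT z OR w OR v) AND (y OR NOT z OR w OR NOT v) AND (NOT y OR z OR w OR v) AND (NOT y OR z OR NOT w OR NOT v) AND (NOT y OR NOT z OR NOT w OR v) AND (NOT y OR NOT z OR NOT w OR NOT v)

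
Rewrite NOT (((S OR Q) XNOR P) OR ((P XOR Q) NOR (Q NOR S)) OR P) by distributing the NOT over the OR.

NOT ((S OR Q) XNOR P) AND NOT ((P XOR Q) NOR (Q NOR S)) AND NOT P
De Morgan's: NOT(OR of terms) = AND of negations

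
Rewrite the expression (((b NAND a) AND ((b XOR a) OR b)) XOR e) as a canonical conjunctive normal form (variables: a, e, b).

(a OR e OR b) AND (a OR NOT e OR NOT b) AND (NOT a OR e OR NOT b) AND (NOT a OR NOT e OR b)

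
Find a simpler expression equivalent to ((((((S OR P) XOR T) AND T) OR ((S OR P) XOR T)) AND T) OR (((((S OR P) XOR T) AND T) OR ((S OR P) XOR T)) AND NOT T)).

By distribution ((E AND v) OR (E AND NOT v) = E) then absorption (E OR (E AND v) = E):
= ((S OR P) XOR T)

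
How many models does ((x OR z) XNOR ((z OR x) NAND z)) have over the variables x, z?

Satisfying assignments: (1,0)
Count: 1 out of 4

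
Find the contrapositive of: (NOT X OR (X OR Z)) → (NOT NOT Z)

Contrapositive: NOT Z → NOT (NOT X OR (X OR Z))
Note: A statement and its contrapositive are logically equivalent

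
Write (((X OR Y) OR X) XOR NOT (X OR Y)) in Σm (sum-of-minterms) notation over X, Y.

Σm(0, 1, 2, 3) = (NOT X AND NOT Y) OR (NOT X AND Y) OR (X AND NOT Y) OR (X AND Y)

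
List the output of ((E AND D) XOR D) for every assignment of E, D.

E | D | Output
--------------
0 | 0 | 0
0 | 1 | 1
1 | 0 | 0
1 | 1 | 0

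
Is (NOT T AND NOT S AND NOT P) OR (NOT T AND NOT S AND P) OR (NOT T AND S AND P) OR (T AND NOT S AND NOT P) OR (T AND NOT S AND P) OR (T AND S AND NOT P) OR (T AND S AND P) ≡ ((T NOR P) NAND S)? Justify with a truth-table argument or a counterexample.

Yes, they are equivalent — the two output columns agree on all 8 assignments:
T | S | P | Expression 1 | Expression 2
---------------------------------------
0 | 0 | 0 | 1 | 1
0 | 0 | 1 | 1 | 1
0 | 1 | 0 | 0 | 0
0 | 1 | 1 | 1 | 1
1 | 0 | 0 | 1 | 1
1 | 0 | 1 | 1 | 1
1 | 1 | 0 | 1 | 1
1 | 1 | 1 | 1 | 1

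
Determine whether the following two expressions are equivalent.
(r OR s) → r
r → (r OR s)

No, Converse is not equivalent to original (counterexample: s=1, r=0)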